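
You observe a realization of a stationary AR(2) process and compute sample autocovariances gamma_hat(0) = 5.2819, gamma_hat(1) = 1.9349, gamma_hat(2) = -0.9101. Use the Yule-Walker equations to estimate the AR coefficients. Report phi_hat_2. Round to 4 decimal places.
\hat\phi_{2} = -0.3540

The Yule-Walker equations for an AR(p) process read, in matrix form,
  Gamma_p phi = r_p,   with   (Gamma_p)_{ij} = gamma(|i - j|),
                       (r_p)_i = gamma(i),   i,j = 1..p.
Substitute the sample gammas (Toeplitz matrix and right-hand side of size 2):
  Gamma_p = [[5.2819, 1.9349], [1.9349, 5.2819]]
  r_p     = [1.9349, -0.9101]
Written out:
  5.2819 phi_1 + 1.9349 phi_2 = 1.9349
  1.9349 phi_1 + 5.2819 phi_2 = -0.9101
Solve by Cramer's rule:
  det = gamma(0)^2 - gamma(1)^2 = (5.2819)^2 - (1.9349)^2 = 27.89846761 - 3.74383801 = 24.1546296
  phi_hat_1 = [gamma(1) gamma(0) - gamma(1) gamma(2)] / det = [(1.9349)(5.2819) - (1.9349)(-0.9101)] / 24.1546296 = 11.9809008 / 24.1546296 = 0.496
  phi_hat_2 = [gamma(0) gamma(2) - gamma(1)^2] / det = [(5.2819)(-0.9101) - (1.9349)^2] / 24.1546296 = -8.5508952 / 24.1546296 = -0.354
So phi_hat = [0.4960, -0.3540].
Therefore phi_hat_2 = -0.3540.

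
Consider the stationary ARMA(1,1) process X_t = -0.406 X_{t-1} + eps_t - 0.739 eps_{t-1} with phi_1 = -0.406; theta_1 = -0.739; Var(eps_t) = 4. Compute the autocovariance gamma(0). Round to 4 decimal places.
\gamma(0) = 10.2791

Multiply the model equation by X_{t-k} and take expectations. With theta_0 = psi_0 = 1 and psi_j the MA(infinity) weights, this gives
  gamma(k) - sum_i phi_i gamma(k-i) = c_k,
  c_k = sigma^2 * sum_{j=k..q} theta_j psi_{j-k}   (c_k = 0 for k > q),
using gamma(-m) = gamma(m).
psi-weights needed (psi_j = theta_j + sum_i phi_i psi_{j-i}):
  psi_1 = theta_1 + phi_1 = -0.739 + (-0.406) = -1.145
Right-hand sides:
  c_0 = sigma^2 (1 + theta_1 psi_1) = 4 * (1 + (-0.739)(-1.145)) = 4 * 1.846155 = 7.38462
  c_1 = sigma^2 theta_1 = 4 * (-0.739) = -2.956
  c_2 = 0
Equations for k = 0 and k = 1 (AR order 1):
  gamma(0) = phi_1 gamma(1) + c_0
  gamma(1) = phi_1 gamma(0) + c_1
Substituting the second into the first: gamma(0) (1 - phi_1^2) = c_0 + phi_1 c_1, so
  gamma(0) = (c_0 + phi_1 c_1) / (1 - phi_1^2) = (7.38462 + (-0.406)(-2.956)) / (1 - (-0.406)^2) = 8.584756 / 0.835164 = 10.279126.
Therefore gamma(0) = 10.2791 (to 4 decimal places).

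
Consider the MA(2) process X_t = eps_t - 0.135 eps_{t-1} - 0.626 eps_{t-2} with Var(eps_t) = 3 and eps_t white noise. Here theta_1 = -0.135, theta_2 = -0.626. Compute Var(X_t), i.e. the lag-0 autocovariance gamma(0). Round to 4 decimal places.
\gamma(0) = 4.2303

For an MA(q) process X_t = eps_t + sum_i theta_i eps_{t-i} with
Var(eps_t) = sigma^2, the variance is
  gamma(0) = sigma^2 * (1 + sum_i theta_i^2).
  sum_i theta_i^2 = (-0.135)^2 + (-0.626)^2 = 0.018225 + 0.391876 = 0.410101.
  gamma(0) = 3 * (1 + 0.410101) = 3 * 1.410101 = 4.230303, which rounds to 4.2303.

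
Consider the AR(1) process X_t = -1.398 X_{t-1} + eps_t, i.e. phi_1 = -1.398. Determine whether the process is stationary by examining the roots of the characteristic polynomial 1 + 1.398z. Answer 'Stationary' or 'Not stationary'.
\text{Not stationary}

The AR(p) characteristic polynomial is P(z) = 1 + 1.398z.
Stationarity requires all roots to lie outside the unit circle, i.e. |z| > 1 for every root.
This is linear in z: 1 + (1.398) z = 0  =>  z = -1/(1.398) = -0.715308,  |z| = 0.715308.
Moduli of all roots: 0.7153.
All moduli strictly greater than 1? No.
Verdict: Not stationary.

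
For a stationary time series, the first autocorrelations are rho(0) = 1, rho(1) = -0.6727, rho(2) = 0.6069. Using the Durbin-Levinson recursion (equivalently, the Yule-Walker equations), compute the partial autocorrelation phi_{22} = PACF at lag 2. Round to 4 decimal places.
\phi_{22} = 0.2820

The PACF at lag k is phi_{kk}, the last component of the solution
to the Yule-Walker system G_k phi = r_k where
  (G_k)_{ij} = rho(|i - j|), (r_k)_i = rho(i), i,j = 1..k.
Equivalently, Durbin-Levinson gives phi_{kk} iteratively:
  phi_{11} = rho(1)
  phi_{kk} = [rho(k) - sum_{j=1..k-1} phi_{k-1,j} rho(k-j)]
            / [1 - sum_{j=1..k-1} phi_{k-1,j} rho(j)],
  phi_{k,j} = phi_{k-1,j} - phi_{kk} phi_{k-1,k-j},  j = 1..k-1.
Step k = 1:
  phi_11 = rho(1) = -0.6727.
Step k = 2:
  phi_22 = [rho(2) - phi_11 rho(1)] / [1 - phi_11 rho(1)] = [0.6069 - (-0.6727)(-0.6727)] / [1 - (-0.6727)(-0.6727)]
         = 0.15437471 / 0.54747471 = 0.282.
Therefore phi_{22} = 0.2820.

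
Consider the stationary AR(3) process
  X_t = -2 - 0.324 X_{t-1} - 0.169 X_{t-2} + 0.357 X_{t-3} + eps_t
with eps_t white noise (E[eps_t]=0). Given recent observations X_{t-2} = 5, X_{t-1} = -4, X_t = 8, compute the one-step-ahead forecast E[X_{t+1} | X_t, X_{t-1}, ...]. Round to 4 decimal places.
E[X_{t+1} \mid \mathcal F_t] = -2.1310

For an AR(p) model X_t = c + sum_i phi_i X_{t-i} + eps_t, the
one-step-ahead conditional mean is
  E[X_{t+1} | X_t, ...] = c + sum_i phi_i X_{t+1-i}.
Substitute known values:
  E[X_{t+1} | ...] = -2 + (-0.324) * (8) + (-0.169) * (-4) + (0.357) * (5)
                   = -2.1310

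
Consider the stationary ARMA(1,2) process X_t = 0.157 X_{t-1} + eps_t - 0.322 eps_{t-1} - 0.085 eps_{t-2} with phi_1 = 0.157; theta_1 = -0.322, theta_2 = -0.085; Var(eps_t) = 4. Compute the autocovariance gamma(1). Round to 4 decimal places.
\gamma(1) = -0.5789

Multiply the model equation by X_{t-k} and take expectations. With theta_0 = psi_0 = 1 and psi_j the MA(infinity) weights, this gives
  gamma(k) - sum_i phi_i gamma(k-i) = c_k,
  c_k = sigma^2 * sum_{j=k..q} theta_j psi_{j-k}   (c_k = 0 for k > q),
using gamma(-m) = gamma(m).
psi-weights needed (psi_j = theta_j + sum_i phi_i psi_{j-i}):
  psi_1 = theta_1 + phi_1 = -0.322 + (0.157) = -0.165
  psi_2 = theta_2 + phi_1 psi_1 = -0.085 + (0.157)(-0.165) = -0.110905
Right-hand sides:
  c_0 = sigma^2 (1 + theta_1 psi_1 + theta_2 psi_2) = 4 * (1 + (-0.322)(-0.165) + (-0.085)(-0.110905)) = 4 * 1.062557 = 4.250228
  c_1 = sigma^2 (theta_1 + theta_2 psi_1) = 4 * (-0.322 + (-0.085)(-0.165)) = -1.2319
  c_2 = sigma^2 theta_2 = 4 * (-0.085) = -0.34
Equations for k = 0 and k = 1 (AR order 1):
  gamma(0) = phi_1 gamma(1) + c_0
  gamma(1) = phi_1 gamma(0) + c_1
Substituting the second into the first: gamma(0) (1 - phi_1^2) = c_0 + phi_1 c_1, so
  gamma(0) = (c_0 + phi_1 c_1) / (1 - phi_1^2) = (4.250228 + (0.157)(-1.2319)) / (1 - (0.157)^2) = 4.056819 / 0.975351 = 4.159343.
  gamma(1) = phi_1 gamma(0) + c_1 = (0.157)(4.159343) + (-1.2319) = -0.578883.
Therefore gamma(1) = -0.5789 (to 4 decimal places).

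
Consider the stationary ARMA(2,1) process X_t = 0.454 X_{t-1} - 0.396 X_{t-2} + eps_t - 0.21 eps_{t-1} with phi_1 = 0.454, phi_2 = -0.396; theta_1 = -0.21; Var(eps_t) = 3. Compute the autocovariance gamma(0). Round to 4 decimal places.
\gamma(0) = 3.6108

Multiply the model equation by X_{t-k} and take expectations. With theta_0 = psi_0 = 1 and psi_j the MA(infinity) weights, this gives
  gamma(k) - sum_i phi_i gamma(k-i) = c_k,
  c_k = sigma^2 * sum_{j=k..q} theta_j psi_{j-k}   (c_k = 0 for k > q),
using gamma(-m) = gamma(m).
psi-weights needed (psi_j = theta_j + sum_i phi_i psi_{j-i}):
  psi_1 = theta_1 + phi_1 = -0.21 + (0.454) = 0.244
Right-hand sides:
  c_0 = sigma^2 (1 + theta_1 psi_1) = 3 * (1 + (-0.21)(0.244)) = 3 * 0.94876 = 2.84628
  c_1 = sigma^2 theta_1 = 3 * (-0.21) = -0.63
  c_2 = 0
Equations for k = 0, 1, 2 (AR order 2, c_2 = 0):
  (E0) gamma(0) = phi_1 gamma(1) + phi_2 gamma(2) + c_0
  (E1) gamma(1) = phi_1 gamma(0) + phi_2 gamma(1) + c_1
  (E2) gamma(2) = phi_1 gamma(1) + phi_2 gamma(0)
From (E1): gamma(1) = A gamma(0) + B with
  A = phi_1 / (1 - phi_2) = 0.454 / 1.396 = 0.325215,   B = c_1 / (1 - phi_2) = -0.63 / 1.396 = -0.451289.
Insert (E2) into (E0): gamma(0) (1 - phi_2^2) = phi_1 (1 + phi_2) gamma(1) + c_0.
  phi_1 (1 + phi_2) = (0.454)(0.604) = 0.274216,   1 - phi_2^2 = 0.843184.
Replace gamma(1) by A gamma(0) + B and collect gamma(0):
  gamma(0) [0.843184 - (0.274216)(0.325215)] = (0.274216)(-0.451289) + 2.84628
  gamma(0) * 0.754005 = 2.722529
  gamma(0) = 2.722529 / 0.754005 = 3.610758.
Therefore gamma(0) = 3.6108 (to 4 decimal places).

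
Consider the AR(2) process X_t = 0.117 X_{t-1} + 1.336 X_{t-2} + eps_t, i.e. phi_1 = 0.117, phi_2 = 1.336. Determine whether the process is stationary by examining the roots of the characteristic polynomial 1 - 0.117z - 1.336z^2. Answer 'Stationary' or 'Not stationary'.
\text{Not stationary}

The AR(p) characteristic polynomial is P(z) = 1 - 0.117z - 1.336z^2.
Stationarity requires all roots to lie outside the unit circle, i.e. |z| > 1 for every root.
Set 1 + (-0.117) z + (-1.336) z^2 = 0, i.e. a z^2 + b z + c = 0 with a = -1.336, b = -0.117, c = 1.
Discriminant D = b^2 - 4ac = (-0.117)^2 - 4*(-1.336)*1 = 0.013689 - (-5.344) = 5.357689.
D >= 0, so the roots are real: z = (-b +/- sqrt(D)) / (2a) = (0.117 +/- 2.314668) / (-2.672).
  z_1 = (0.117 + 2.314668) / (-2.672) = -0.9101,   |z_1| = 0.9101.
  z_2 = (0.117 - 2.314668) / (-2.672) = 0.8225,   |z_2| = 0.8225.
Moduli of all roots: 0.9101, 0.8225.
All moduli strictly greater than 1? No.
Verdict: Not stationary.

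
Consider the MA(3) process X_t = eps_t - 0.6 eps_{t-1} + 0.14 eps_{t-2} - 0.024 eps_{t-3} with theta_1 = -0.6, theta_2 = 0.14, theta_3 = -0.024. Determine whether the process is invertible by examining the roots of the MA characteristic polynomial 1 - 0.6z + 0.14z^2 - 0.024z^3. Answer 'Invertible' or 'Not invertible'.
\text{Invertible}

The MA(q) characteristic polynomial is P(z) = 1 - 0.6z + 0.14z^2 - 0.024z^3.
Invertibility requires all roots to lie outside the unit circle, i.e. |z| > 1 for every root.
Degree 3: look for a simple real root z0 first, then factor out (1 - z/z0) and solve the remaining quadratic.
Testing z0 = 2.5: P(2.5) = 1 + (-0.6)(2.5) + (0.14)(2.5)^2 + (-0.024)(2.5)^3
  = 1 + (-1.5) + (0.875) + (-0.375) = 0.  So z_0 = 2.5 is a root, |z_0| = 2.5.
Divide out the factor (1 - 0.4 z) = (1 - z/z0) (since 1/z0 = 0.4):
  P(z) = (1 - 0.4 z)(1 + (-0.2) z + (0.06) z^2)
  [check: z-coef -0.2 - (0.4) = -0.6; z^2-coef 0.06 - (0.4)(-0.2) = 0.14; z^3-coef -(0.4)(0.06) = -0.024.]
Remaining roots from the quadratic factor 1 + (-0.2) z + (0.06) z^2:
  Set 1 + (-0.2) z + (0.06) z^2 = 0, i.e. a z^2 + b z + c = 0 with a = 0.06, b = -0.2, c = 1.
  Discriminant D = b^2 - 4ac = (-0.2)^2 - 4*(0.06)*1 = 0.04 - (0.24) = -0.2.
  D < 0, so the roots are the complex-conjugate pair z = (-b +/- i sqrt(-D)) / (2a) = 1.6667 +/- 3.7268i.
  For a conjugate pair |z|^2 = z * conj(z) = (product of roots) = c/a = 1/(0.06) = 16.666667, so |z| = sqrt(16.666667) = 4.0825 for both roots.
Moduli of all roots: 2.5000, 4.0825, 4.0825.
All moduli strictly greater than 1? Yes.
Verdict: Invertible.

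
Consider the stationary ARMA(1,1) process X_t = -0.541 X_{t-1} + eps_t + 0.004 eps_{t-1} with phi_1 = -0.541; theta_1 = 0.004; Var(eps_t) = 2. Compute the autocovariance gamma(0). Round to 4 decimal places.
\gamma(0) = 2.8154

Multiply the model equation by X_{t-k} and take expectations. With theta_0 = psi_0 = 1 and psi_j the MA(infinity) weights, this gives
  gamma(k) - sum_i phi_i gamma(k-i) = c_k,
  c_k = sigma^2 * sum_{j=k..q} theta_j psi_{j-k}   (c_k = 0 for k > q),
using gamma(-m) = gamma(m).
psi-weights needed (psi_j = theta_j + sum_i phi_i psi_{j-i}):
  psi_1 = theta_1 + phi_1 = 0.004 + (-0.541) = -0.537
Right-hand sides:
  c_0 = sigma^2 (1 + theta_1 psi_1) = 2 * (1 + (0.004)(-0.537)) = 2 * 0.997852 = 1.995704
  c_1 = sigma^2 theta_1 = 2 * (0.004) = 0.008
  c_2 = 0
Equations for k = 0 and k = 1 (AR order 1):
  gamma(0) = phi_1 gamma(1) + c_0
  gamma(1) = phi_1 gamma(0) + c_1
Substituting the second into the first: gamma(0) (1 - phi_1^2) = c_0 + phi_1 c_1, so
  gamma(0) = (c_0 + phi_1 c_1) / (1 - phi_1^2) = (1.995704 + (-0.541)(0.008)) / (1 - (-0.541)^2) = 1.991376 / 0.707319 = 2.815386.
Therefore gamma(0) = 2.8154 (to 4 decimal places).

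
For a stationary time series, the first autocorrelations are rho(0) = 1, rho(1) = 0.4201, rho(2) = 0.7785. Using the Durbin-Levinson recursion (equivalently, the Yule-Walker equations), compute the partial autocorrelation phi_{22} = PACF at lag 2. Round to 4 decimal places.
\phi_{22} = 0.7310

The PACF at lag k is phi_{kk}, the last component of the solution
to the Yule-Walker system G_k phi = r_k where
  (G_k)_{ij} = rho(|i - j|), (r_k)_i = rho(i), i,j = 1..k.
Equivalently, Durbin-Levinson gives phi_{kk} iteratively:
  phi_{11} = rho(1)
  phi_{kk} = [rho(k) - sum_{j=1..k-1} phi_{k-1,j} rho(k-j)]
            / [1 - sum_{j=1..k-1} phi_{k-1,j} rho(j)],
  phi_{k,j} = phi_{k-1,j} - phi_{kk} phi_{k-1,k-j},  j = 1..k-1.
Step k = 1:
  phi_11 = rho(1) = 0.4201.
Step k = 2:
  phi_22 = [rho(2) - phi_11 rho(1)] / [1 - phi_11 rho(1)] = [0.7785 - (0.4201)(0.4201)] / [1 - (0.4201)(0.4201)]
         = 0.60201599 / 0.82351599 = 0.731.
Therefore phi_{22} = 0.7310.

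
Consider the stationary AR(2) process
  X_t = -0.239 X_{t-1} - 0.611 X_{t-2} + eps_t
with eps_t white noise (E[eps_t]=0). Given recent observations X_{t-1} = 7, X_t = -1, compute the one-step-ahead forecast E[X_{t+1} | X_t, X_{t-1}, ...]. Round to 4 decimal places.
E[X_{t+1} \mid \mathcal F_t] = -4.0380

For an AR(p) model X_t = c + sum_i phi_i X_{t-i} + eps_t, the
one-step-ahead conditional mean is
  E[X_{t+1} | X_t, ...] = c + sum_i phi_i X_{t+1-i}.
Substitute known values:
  E[X_{t+1} | ...] = (-0.239) * (-1) + (-0.611) * (7)
                   = -4.0380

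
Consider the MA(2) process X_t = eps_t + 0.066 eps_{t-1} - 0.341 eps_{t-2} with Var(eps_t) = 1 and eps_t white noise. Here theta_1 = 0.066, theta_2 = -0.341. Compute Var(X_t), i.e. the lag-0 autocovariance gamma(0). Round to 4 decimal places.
\gamma(0) = 1.1206

For an MA(q) process X_t = eps_t + sum_i theta_i eps_{t-i} with
Var(eps_t) = sigma^2, the variance is
  gamma(0) = sigma^2 * (1 + sum_i theta_i^2).
  sum_i theta_i^2 = (0.066)^2 + (-0.341)^2 = 0.004356 + 0.116281 = 0.120637.
  gamma(0) = 1 * (1 + 0.120637) = 1 * 1.120637 = 1.120637, which rounds to 1.1206.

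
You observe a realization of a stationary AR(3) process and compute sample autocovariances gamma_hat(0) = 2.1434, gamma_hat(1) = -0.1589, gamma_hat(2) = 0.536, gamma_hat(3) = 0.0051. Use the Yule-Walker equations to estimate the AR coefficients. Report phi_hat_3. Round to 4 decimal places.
\hat\phi_{3} = 0.0370

The Yule-Walker equations for an AR(p) process read, in matrix form,
  Gamma_p phi = r_p,   with   (Gamma_p)_{ij} = gamma(|i - j|),
                       (r_p)_i = gamma(i),   i,j = 1..p.
Substitute the sample gammas (Toeplitz matrix and right-hand side of size 3):
  Gamma_p = [[2.1434, -0.1589, 0.536], [-0.1589, 2.1434, -0.1589], [0.536, -0.1589, 2.1434]]
  r_p     = [-0.1589, 0.536, 0.0051]
Written out (R1..R3):
  (R1) 2.1434 phi_1 - 0.1589 phi_2 + 0.536 phi_3 = -0.1589
  (R2) -0.1589 phi_1 + 2.1434 phi_2 - 0.1589 phi_3 = 0.536
  (R3) 0.536 phi_1 - 0.1589 phi_2 + 2.1434 phi_3 = 0.0051
Gaussian elimination:
  R2 <- R2 - (-0.1589/2.1434) R1 = R2 - (-0.074135) R1:  2.13162 phi_2 - 0.119164 phi_3 = 0.52422
  R3 <- R3 - (0.536/2.1434) R1 = R3 - (0.25007) R1:  -0.119164 phi_2 + 2.009362 phi_3 = 0.044836
  R3 <- R3 - (-0.119164/2.13162) R2 = R3 - (-0.055903) R2:  2.002701 phi_3 = 0.074142
Back-substitution:
  phi_hat_3 = 0.074142 / 2.002701 = 0.037021
  phi_hat_2 = (0.52422 - (-0.119164)(0.037021)) / 2.13162 = 0.247995
  phi_hat_1 = (-0.1589 - (-0.1589)(0.247995) - (0.536)(0.037021)) / 2.1434 = -0.065007
So phi_hat = [-0.0650, 0.2480, 0.0370].
Therefore phi_hat_3 = 0.0370.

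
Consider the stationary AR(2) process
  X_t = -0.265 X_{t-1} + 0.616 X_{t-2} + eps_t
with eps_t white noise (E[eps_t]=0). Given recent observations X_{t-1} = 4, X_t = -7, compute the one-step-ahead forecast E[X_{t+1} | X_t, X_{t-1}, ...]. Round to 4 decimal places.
E[X_{t+1} \mid \mathcal F_t] = 4.3190

For an AR(p) model X_t = c + sum_i phi_i X_{t-i} + eps_t, the
one-step-ahead conditional mean is
  E[X_{t+1} | X_t, ...] = c + sum_i phi_i X_{t+1-i}.
Substitute known values:
  E[X_{t+1} | ...] = (-0.265) * (-7) + (0.616) * (4)
                   = 4.3190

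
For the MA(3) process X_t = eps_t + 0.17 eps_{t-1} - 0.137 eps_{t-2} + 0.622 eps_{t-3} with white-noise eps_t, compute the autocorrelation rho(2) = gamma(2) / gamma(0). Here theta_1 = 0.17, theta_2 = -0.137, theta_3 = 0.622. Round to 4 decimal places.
\rho(2) = -0.0218

For an MA(q) process with theta_0 = 1, the autocovariance is
  gamma(k) = sigma^2 * sum_{i=0..q-k} theta_i * theta_{i+k},
and rho(k) = gamma(k) / gamma(0). Sigma^2 cancels.
  numerator   = (1)*(-0.137) + (0.17)*(0.622) = -0.03126.
  denominator = (1)^2 + (0.17)^2 + (-0.137)^2 + (0.622)^2 = 1.434553.
  rho(2) = -0.03126 / 1.434553 = -0.0218.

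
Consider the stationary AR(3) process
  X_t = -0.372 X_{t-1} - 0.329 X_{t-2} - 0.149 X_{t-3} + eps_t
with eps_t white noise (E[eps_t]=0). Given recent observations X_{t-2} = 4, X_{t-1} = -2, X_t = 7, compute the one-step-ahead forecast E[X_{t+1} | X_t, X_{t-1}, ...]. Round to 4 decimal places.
E[X_{t+1} \mid \mathcal F_t] = -2.5420

For an AR(p) model X_t = c + sum_i phi_i X_{t-i} + eps_t, the
one-step-ahead conditional mean is
  E[X_{t+1} | X_t, ...] = c + sum_i phi_i X_{t+1-i}.
Substitute known values:
  E[X_{t+1} | ...] = (-0.372) * (7) + (-0.329) * (-2) + (-0.149) * (4)
                   = -2.5420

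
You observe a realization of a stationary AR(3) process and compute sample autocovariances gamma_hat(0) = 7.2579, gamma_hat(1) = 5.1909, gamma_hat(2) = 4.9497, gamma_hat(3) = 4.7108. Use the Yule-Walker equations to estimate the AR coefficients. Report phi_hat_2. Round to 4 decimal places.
\hat\phi_{2} = 0.2600

The Yule-Walker equations for an AR(p) process read, in matrix form,
  Gamma_p phi = r_p,   with   (Gamma_p)_{ij} = gamma(|i - j|),
                       (r_p)_i = gamma(i),   i,j = 1..p.
Substitute the sample gammas (Toeplitz matrix and right-hand side of size 3):
  Gamma_p = [[7.2579, 5.1909, 4.9497], [5.1909, 7.2579, 5.1909], [4.9497, 5.1909, 7.2579]]
  r_p     = [5.1909, 4.9497, 4.7108]
Written out (R1..R3):
  (R1) 7.2579 phi_1 + 5.1909 phi_2 + 4.9497 phi_3 = 5.1909
  (R2) 5.1909 phi_1 + 7.2579 phi_2 + 5.1909 phi_3 = 4.9497
  (R3) 4.9497 phi_1 + 5.1909 phi_2 + 7.2579 phi_3 = 4.7108
Gaussian elimination:
  R2 <- R2 - (5.1909/7.2579) R1 = R2 - (0.715207) R1:  3.545333 phi_2 + 1.650841 phi_3 = 1.237133
  R3 <- R3 - (4.9497/7.2579) R1 = R3 - (0.681974) R1:  1.650841 phi_2 + 3.882333 phi_3 = 1.170741
  R3 <- R3 - (1.650841/3.545333) R2 = R3 - (0.465638) R2:  3.113639 phi_3 = 0.594685
Back-substitution:
  phi_hat_3 = 0.594685 / 3.113639 = 0.190994
  phi_hat_2 = (1.237133 - (1.650841)(0.190994)) / 3.545333 = 0.260013
  phi_hat_1 = (5.1909 - (5.1909)(0.260013) - (4.9497)(0.190994)) / 7.2579 = 0.398991
So phi_hat = [0.3990, 0.2600, 0.1910].
Therefore phi_hat_2 = 0.2600.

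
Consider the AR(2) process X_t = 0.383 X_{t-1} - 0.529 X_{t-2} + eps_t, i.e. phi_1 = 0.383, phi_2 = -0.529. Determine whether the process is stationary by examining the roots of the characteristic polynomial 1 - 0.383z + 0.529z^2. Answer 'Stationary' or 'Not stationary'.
\text{Stationary}

The AR(p) characteristic polynomial is P(z) = 1 - 0.383z + 0.529z^2.
Stationarity requires all roots to lie outside the unit circle, i.e. |z| > 1 for every root.
Set 1 + (-0.383) z + (0.529) z^2 = 0, i.e. a z^2 + b z + c = 0 with a = 0.529, b = -0.383, c = 1.
Discriminant D = b^2 - 4ac = (-0.383)^2 - 4*(0.529)*1 = 0.146689 - (2.116) = -1.969311.
D < 0, so the roots are the complex-conjugate pair z = (-b +/- i sqrt(-D)) / (2a) = 0.362 +/- 1.3264i.
For a conjugate pair |z|^2 = z * conj(z) = (product of roots) = c/a = 1/(0.529) = 1.890359, so |z| = sqrt(1.890359) = 1.3749 for both roots.
Moduli of all roots: 1.3749, 1.3749.
All moduli strictly greater than 1? Yes.
Verdict: Stationary.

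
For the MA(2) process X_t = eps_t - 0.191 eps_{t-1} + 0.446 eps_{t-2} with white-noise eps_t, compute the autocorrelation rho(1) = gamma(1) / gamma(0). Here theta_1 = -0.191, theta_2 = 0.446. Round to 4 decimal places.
\rho(1) = -0.2236

For an MA(q) process with theta_0 = 1, the autocovariance is
  gamma(k) = sigma^2 * sum_{i=0..q-k} theta_i * theta_{i+k},
and rho(k) = gamma(k) / gamma(0). Sigma^2 cancels.
  numerator   = (1)*(-0.191) + (-0.191)*(0.446) = -0.276186.
  denominator = (1)^2 + (-0.191)^2 + (0.446)^2 = 1.235397.
  rho(1) = -0.276186 / 1.235397 = -0.2236.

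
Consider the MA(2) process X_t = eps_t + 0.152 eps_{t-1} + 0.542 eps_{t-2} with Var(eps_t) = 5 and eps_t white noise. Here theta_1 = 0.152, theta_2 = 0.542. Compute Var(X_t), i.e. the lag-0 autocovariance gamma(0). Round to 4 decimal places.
\gamma(0) = 6.5843

For an MA(q) process X_t = eps_t + sum_i theta_i eps_{t-i} with
Var(eps_t) = sigma^2, the variance is
  gamma(0) = sigma^2 * (1 + sum_i theta_i^2).
  sum_i theta_i^2 = (0.152)^2 + (0.542)^2 = 0.023104 + 0.293764 = 0.316868.
  gamma(0) = 5 * (1 + 0.316868) = 5 * 1.316868 = 6.58434, which rounds to 6.5843.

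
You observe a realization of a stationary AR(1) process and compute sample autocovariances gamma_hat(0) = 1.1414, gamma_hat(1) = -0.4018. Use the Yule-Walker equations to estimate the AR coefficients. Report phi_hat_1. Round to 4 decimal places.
\hat\phi_{1} = -0.3520

The Yule-Walker equations for an AR(p) process read, in matrix form,
  Gamma_p phi = r_p,   with   (Gamma_p)_{ij} = gamma(|i - j|),
                       (r_p)_i = gamma(i),   i,j = 1..p.
Substitute the sample gammas (Toeplitz matrix and right-hand side of size 1):
  Gamma_p = [[1.1414]]
  r_p     = [-0.4018]
With p = 1 this is the single equation gamma(0) phi_1 = gamma(1):
  phi_hat_1 = gamma(1) / gamma(0) = -0.4018 / 1.1414 = -0.3520.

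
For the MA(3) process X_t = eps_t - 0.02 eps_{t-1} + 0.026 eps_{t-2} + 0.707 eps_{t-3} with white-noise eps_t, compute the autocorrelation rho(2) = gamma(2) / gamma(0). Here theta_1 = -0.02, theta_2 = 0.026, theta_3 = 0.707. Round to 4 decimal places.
\rho(2) = 0.0079

For an MA(q) process with theta_0 = 1, the autocovariance is
  gamma(k) = sigma^2 * sum_{i=0..q-k} theta_i * theta_{i+k},
and rho(k) = gamma(k) / gamma(0). Sigma^2 cancels.
  numerator   = (1)*(0.026) + (-0.02)*(0.707) = 0.01186.
  denominator = (1)^2 + (-0.02)^2 + (0.026)^2 + (0.707)^2 = 1.500925.
  rho(2) = 0.01186 / 1.500925 = 0.0079.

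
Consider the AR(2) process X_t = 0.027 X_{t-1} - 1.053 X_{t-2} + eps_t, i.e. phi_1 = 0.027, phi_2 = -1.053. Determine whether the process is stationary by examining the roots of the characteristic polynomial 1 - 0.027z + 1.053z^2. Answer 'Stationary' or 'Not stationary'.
\text{Not stationary}

The AR(p) characteristic polynomial is P(z) = 1 - 0.027z + 1.053z^2.
Stationarity requires all roots to lie outside the unit circle, i.e. |z| > 1 for every root.
Set 1 + (-0.027) z + (1.053) z^2 = 0, i.e. a z^2 + b z + c = 0 with a = 1.053, b = -0.027, c = 1.
Discriminant D = b^2 - 4ac = (-0.027)^2 - 4*(1.053)*1 = 0.000729 - (4.212) = -4.211271.
D < 0, so the roots are the complex-conjugate pair z = (-b +/- i sqrt(-D)) / (2a) = 0.0128 +/- 0.9744i.
For a conjugate pair |z|^2 = z * conj(z) = (product of roots) = c/a = 1/(1.053) = 0.949668, so |z| = sqrt(0.949668) = 0.9745 for both roots.
Moduli of all roots: 0.9745, 0.9745.
All moduli strictly greater than 1? No.
Verdict: Not stationary.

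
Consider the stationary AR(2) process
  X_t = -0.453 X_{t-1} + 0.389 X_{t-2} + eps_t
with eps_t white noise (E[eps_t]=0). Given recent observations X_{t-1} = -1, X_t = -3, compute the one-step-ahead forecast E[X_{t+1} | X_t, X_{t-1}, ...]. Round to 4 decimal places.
E[X_{t+1} \mid \mathcal F_t] = 0.9700

For an AR(p) model X_t = c + sum_i phi_i X_{t-i} + eps_t, the
one-step-ahead conditional mean is
  E[X_{t+1} | X_t, ...] = c + sum_i phi_i X_{t+1-i}.
Substitute known values:
  E[X_{t+1} | ...] = (-0.453) * (-3) + (0.389) * (-1)
                   = 0.9700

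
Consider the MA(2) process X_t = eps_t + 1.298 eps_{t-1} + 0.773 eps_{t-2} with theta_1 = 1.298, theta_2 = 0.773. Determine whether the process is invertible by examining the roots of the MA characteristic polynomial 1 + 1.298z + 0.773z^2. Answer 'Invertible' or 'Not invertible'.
\text{Invertible}

The MA(q) characteristic polynomial is P(z) = 1 + 1.298z + 0.773z^2.
Invertibility requires all roots to lie outside the unit circle, i.e. |z| > 1 for every root.
Set 1 + (1.298) z + (0.773) z^2 = 0, i.e. a z^2 + b z + c = 0 with a = 0.773, b = 1.298, c = 1.
Discriminant D = b^2 - 4ac = (1.298)^2 - 4*(0.773)*1 = 1.684804 - (3.092) = -1.407196.
D < 0, so the roots are the complex-conjugate pair z = (-b +/- i sqrt(-D)) / (2a) = -0.8396 +/- 0.7673i.
For a conjugate pair |z|^2 = z * conj(z) = (product of roots) = c/a = 1/(0.773) = 1.293661, so |z| = sqrt(1.293661) = 1.1374 for both roots.
Moduli of all roots: 1.1374, 1.1374.
All moduli strictly greater than 1? Yes.
Verdict: Invertible.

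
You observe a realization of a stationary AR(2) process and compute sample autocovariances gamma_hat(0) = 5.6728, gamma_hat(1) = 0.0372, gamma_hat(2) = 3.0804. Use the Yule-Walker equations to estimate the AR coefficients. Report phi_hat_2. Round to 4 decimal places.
\hat\phi_{2} = 0.5430

The Yule-Walker equations for an AR(p) process read, in matrix form,
  Gamma_p phi = r_p,   with   (Gamma_p)_{ij} = gamma(|i - j|),
                       (r_p)_i = gamma(i),   i,j = 1..p.
Substitute the sample gammas (Toeplitz matrix and right-hand side of size 2):
  Gamma_p = [[5.6728, 0.0372], [0.0372, 5.6728]]
  r_p     = [0.0372, 3.0804]
Written out:
  5.6728 phi_1 + 0.0372 phi_2 = 0.0372
  0.0372 phi_1 + 5.6728 phi_2 = 3.0804
Solve by Cramer's rule:
  det = gamma(0)^2 - gamma(1)^2 = (5.6728)^2 - (0.0372)^2 = 32.18065984 - 0.00138384 = 32.179276
  phi_hat_1 = [gamma(1) gamma(0) - gamma(1) gamma(2)] / det = [(0.0372)(5.6728) - (0.0372)(3.0804)] / 32.179276 = 0.09643728 / 32.179276 = 0.003
  phi_hat_2 = [gamma(0) gamma(2) - gamma(1)^2] / det = [(5.6728)(3.0804) - (0.0372)^2] / 32.179276 = 17.47310928 / 32.179276 = 0.543
So phi_hat = [0.0030, 0.5430].
Therefore phi_hat_2 = 0.5430.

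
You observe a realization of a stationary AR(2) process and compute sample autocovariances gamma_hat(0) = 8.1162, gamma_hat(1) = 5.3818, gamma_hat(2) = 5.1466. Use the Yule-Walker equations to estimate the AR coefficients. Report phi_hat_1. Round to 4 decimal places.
\hat\phi_{1} = 0.4330

The Yule-Walker equations for an AR(p) process read, in matrix form,
  Gamma_p phi = r_p,   with   (Gamma_p)_{ij} = gamma(|i - j|),
                       (r_p)_i = gamma(i),   i,j = 1..p.
Substitute the sample gammas (Toeplitz matrix and right-hand side of size 2):
  Gamma_p = [[8.1162, 5.3818], [5.3818, 8.1162]]
  r_p     = [5.3818, 5.1466]
Written out:
  8.1162 phi_1 + 5.3818 phi_2 = 5.3818
  5.3818 phi_1 + 8.1162 phi_2 = 5.1466
Solve by Cramer's rule:
  det = gamma(0)^2 - gamma(1)^2 = (8.1162)^2 - (5.3818)^2 = 65.87270244 - 28.96377124 = 36.9089312
  phi_hat_1 = [gamma(1) gamma(0) - gamma(1) gamma(2)] / det = [(5.3818)(8.1162) - (5.3818)(5.1466)] / 36.9089312 = 15.98179328 / 36.9089312 = 0.433
  phi_hat_2 = [gamma(0) gamma(2) - gamma(1)^2] / det = [(8.1162)(5.1466) - (5.3818)^2] / 36.9089312 = 12.80706368 / 36.9089312 = 0.347
So phi_hat = [0.4330, 0.3470].
Therefore phi_hat_1 = 0.4330.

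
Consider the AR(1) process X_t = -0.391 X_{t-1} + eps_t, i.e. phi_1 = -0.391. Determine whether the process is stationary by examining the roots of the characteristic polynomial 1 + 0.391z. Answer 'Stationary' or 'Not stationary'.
\text{Stationary}

The AR(p) characteristic polynomial is P(z) = 1 + 0.391z.
Stationarity requires all roots to lie outside the unit circle, i.e. |z| > 1 for every root.
This is linear in z: 1 + (0.391) z = 0  =>  z = -1/(0.391) = -2.557545,  |z| = 2.557545.
Moduli of all roots: 2.5575.
All moduli strictly greater than 1? Yes.
Verdict: Stationary.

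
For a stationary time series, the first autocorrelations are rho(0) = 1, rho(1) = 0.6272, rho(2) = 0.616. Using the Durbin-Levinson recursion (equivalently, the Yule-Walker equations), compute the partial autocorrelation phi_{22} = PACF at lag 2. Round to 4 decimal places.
\phi_{22} = 0.3670

The PACF at lag k is phi_{kk}, the last component of the solution
to the Yule-Walker system G_k phi = r_k where
  (G_k)_{ij} = rho(|i - j|), (r_k)_i = rho(i), i,j = 1..k.
Equivalently, Durbin-Levinson gives phi_{kk} iteratively:
  phi_{11} = rho(1)
  phi_{kk} = [rho(k) - sum_{j=1..k-1} phi_{k-1,j} rho(k-j)]
            / [1 - sum_{j=1..k-1} phi_{k-1,j} rho(j)],
  phi_{k,j} = phi_{k-1,j} - phi_{kk} phi_{k-1,k-j},  j = 1..k-1.
Step k = 1:
  phi_11 = rho(1) = 0.6272.
Step k = 2:
  phi_22 = [rho(2) - phi_11 rho(1)] / [1 - phi_11 rho(1)] = [0.616 - (0.6272)(0.6272)] / [1 - (0.6272)(0.6272)]
         = 0.22262016 / 0.60662016 = 0.367.
Therefore phi_{22} = 0.3670.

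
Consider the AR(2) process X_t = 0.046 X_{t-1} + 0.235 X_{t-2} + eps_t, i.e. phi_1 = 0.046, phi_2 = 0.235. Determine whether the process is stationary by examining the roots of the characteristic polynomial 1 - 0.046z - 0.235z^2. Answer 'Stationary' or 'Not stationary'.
\text{Stationary}

The AR(p) characteristic polynomial is P(z) = 1 - 0.046z - 0.235z^2.
Stationarity requires all roots to lie outside the unit circle, i.e. |z| > 1 for every root.
Set 1 + (-0.046) z + (-0.235) z^2 = 0, i.e. a z^2 + b z + c = 0 with a = -0.235, b = -0.046, c = 1.
Discriminant D = b^2 - 4ac = (-0.046)^2 - 4*(-0.235)*1 = 0.002116 - (-0.94) = 0.942116.
D >= 0, so the roots are real: z = (-b +/- sqrt(D)) / (2a) = (0.046 +/- 0.970627) / (-0.47).
  z_1 = (0.046 + 0.970627) / (-0.47) = -2.163,   |z_1| = 2.163.
  z_2 = (0.046 - 0.970627) / (-0.47) = 1.9673,   |z_2| = 1.9673.
Moduli of all roots: 2.1630, 1.9673.
All moduli strictly greater than 1? Yes.
Verdict: Stationary.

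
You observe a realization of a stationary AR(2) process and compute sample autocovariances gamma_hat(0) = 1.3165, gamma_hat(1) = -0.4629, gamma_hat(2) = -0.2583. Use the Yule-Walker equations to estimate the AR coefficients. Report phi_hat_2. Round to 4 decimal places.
\hat\phi_{2} = -0.3650

The Yule-Walker equations for an AR(p) process read, in matrix form,
  Gamma_p phi = r_p,   with   (Gamma_p)_{ij} = gamma(|i - j|),
                       (r_p)_i = gamma(i),   i,j = 1..p.
Substitute the sample gammas (Toeplitz matrix and right-hand side of size 2):
  Gamma_p = [[1.3165, -0.4629], [-0.4629, 1.3165]]
  r_p     = [-0.4629, -0.2583]
Written out:
  1.3165 phi_1 - 0.4629 phi_2 = -0.4629
  -0.4629 phi_1 + 1.3165 phi_2 = -0.2583
Solve by Cramer's rule:
  det = gamma(0)^2 - gamma(1)^2 = (1.3165)^2 - (-0.4629)^2 = 1.73317225 - 0.21427641 = 1.51889584
  phi_hat_1 = [gamma(1) gamma(0) - gamma(1) gamma(2)] / det = [(-0.4629)(1.3165) - (-0.4629)(-0.2583)] / 1.51889584 = -0.72897492 / 1.51889584 = -0.4799
  phi_hat_2 = [gamma(0) gamma(2) - gamma(1)^2] / det = [(1.3165)(-0.2583) - (-0.4629)^2] / 1.51889584 = -0.55432836 / 1.51889584 = -0.365
So phi_hat = [-0.4799, -0.3650].
Therefore phi_hat_2 = -0.3650.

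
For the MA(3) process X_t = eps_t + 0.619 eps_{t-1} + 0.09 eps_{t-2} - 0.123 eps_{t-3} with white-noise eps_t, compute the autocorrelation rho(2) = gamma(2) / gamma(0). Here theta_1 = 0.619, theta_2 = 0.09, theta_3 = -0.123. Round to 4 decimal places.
\rho(2) = 0.0099

For an MA(q) process with theta_0 = 1, the autocovariance is
  gamma(k) = sigma^2 * sum_{i=0..q-k} theta_i * theta_{i+k},
and rho(k) = gamma(k) / gamma(0). Sigma^2 cancels.
  numerator   = (1)*(0.09) + (0.619)*(-0.123) = 0.013863.
  denominator = (1)^2 + (0.619)^2 + (0.09)^2 + (-0.123)^2 = 1.40639.
  rho(2) = 0.013863 / 1.40639 = 0.0099.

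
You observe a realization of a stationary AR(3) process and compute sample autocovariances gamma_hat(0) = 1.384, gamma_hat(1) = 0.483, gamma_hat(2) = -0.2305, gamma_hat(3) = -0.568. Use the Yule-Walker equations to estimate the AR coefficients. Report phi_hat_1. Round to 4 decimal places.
\hat\phi_{1} = 0.3720

The Yule-Walker equations for an AR(p) process read, in matrix form,
  Gamma_p phi = r_p,   with   (Gamma_p)_{ij} = gamma(|i - j|),
                       (r_p)_i = gamma(i),   i,j = 1..p.
Substitute the sample gammas (Toeplitz matrix and right-hand side of size 3):
  Gamma_p = [[1.384, 0.483, -0.2305], [0.483, 1.384, 0.483], [-0.2305, 0.483, 1.384]]
  r_p     = [0.483, -0.2305, -0.568]
Written out (R1..R3):
  (R1) 1.384 phi_1 + 0.483 phi_2 - 0.2305 phi_3 = 0.483
  (R2) 0.483 phi_1 + 1.384 phi_2 + 0.483 phi_3 = -0.2305
  (R3) -0.2305 phi_1 + 0.483 phi_2 + 1.384 phi_3 = -0.568
Gaussian elimination:
  R2 <- R2 - (0.483/1.384) R1 = R2 - (0.348988) R1:  1.215439 phi_2 + 0.563442 phi_3 = -0.399061
  R3 <- R3 - (-0.2305/1.384) R1 = R3 - (-0.166546) R1:  0.563442 phi_2 + 1.345611 phi_3 = -0.487558
  R3 <- R3 - (0.563442/1.215439) R2 = R3 - (0.463571) R2:  1.084416 phi_3 = -0.302565
Back-substitution:
  phi_hat_3 = -0.302565 / 1.084416 = -0.279012
  phi_hat_2 = (-0.399061 - (0.563442)(-0.279012)) / 1.215439 = -0.198985
  phi_hat_1 = (0.483 - (0.483)(-0.198985) - (-0.2305)(-0.279012)) / 1.384 = 0.371964
So phi_hat = [0.3720, -0.1990, -0.2790].
Therefore phi_hat_1 = 0.3720.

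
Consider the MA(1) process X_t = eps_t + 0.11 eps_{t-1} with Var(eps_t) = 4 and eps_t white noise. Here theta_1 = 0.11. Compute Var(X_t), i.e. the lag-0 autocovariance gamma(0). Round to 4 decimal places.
\gamma(0) = 4.0484

For an MA(q) process X_t = eps_t + sum_i theta_i eps_{t-i} with
Var(eps_t) = sigma^2, the variance is
  gamma(0) = sigma^2 * (1 + sum_i theta_i^2).
  sum_i theta_i^2 = (0.11)^2 = 0.0121.
  gamma(0) = 4 * (1 + 0.0121) = 4 * 1.0121 = 4.0484.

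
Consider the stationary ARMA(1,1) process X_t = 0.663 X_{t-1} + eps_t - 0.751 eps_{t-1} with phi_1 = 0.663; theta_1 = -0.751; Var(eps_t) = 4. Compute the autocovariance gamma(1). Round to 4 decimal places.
\gamma(1) = -0.3154

Multiply the model equation by X_{t-k} and take expectations. With theta_0 = psi_0 = 1 and psi_j the MA(infinity) weights, this gives
  gamma(k) - sum_i phi_i gamma(k-i) = c_k,
  c_k = sigma^2 * sum_{j=k..q} theta_j psi_{j-k}   (c_k = 0 for k > q),
using gamma(-m) = gamma(m).
psi-weights needed (psi_j = theta_j + sum_i phi_i psi_{j-i}):
  psi_1 = theta_1 + phi_1 = -0.751 + (0.663) = -0.088
Right-hand sides:
  c_0 = sigma^2 (1 + theta_1 psi_1) = 4 * (1 + (-0.751)(-0.088)) = 4 * 1.066088 = 4.264352
  c_1 = sigma^2 theta_1 = 4 * (-0.751) = -3.004
  c_2 = 0
Equations for k = 0 and k = 1 (AR order 1):
  gamma(0) = phi_1 gamma(1) + c_0
  gamma(1) = phi_1 gamma(0) + c_1
Substituting the second into the first: gamma(0) (1 - phi_1^2) = c_0 + phi_1 c_1, so
  gamma(0) = (c_0 + phi_1 c_1) / (1 - phi_1^2) = (4.264352 + (0.663)(-3.004)) / (1 - (0.663)^2) = 2.2727 / 0.560431 = 4.055272.
  gamma(1) = phi_1 gamma(0) + c_1 = (0.663)(4.055272) + (-3.004) = -0.315355.
Therefore gamma(1) = -0.3154 (to 4 decimal places).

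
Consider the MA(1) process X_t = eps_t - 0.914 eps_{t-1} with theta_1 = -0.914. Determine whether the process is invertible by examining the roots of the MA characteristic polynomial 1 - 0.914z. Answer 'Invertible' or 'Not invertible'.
\text{Invertible}

The MA(q) characteristic polynomial is P(z) = 1 - 0.914z.
Invertibility requires all roots to lie outside the unit circle, i.e. |z| > 1 for every root.
This is linear in z: 1 + (-0.914) z = 0  =>  z = -1/(-0.914) = 1.094092,  |z| = 1.094092.
Moduli of all roots: 1.0941.
All moduli strictly greater than 1? Yes.
Verdict: Invertible.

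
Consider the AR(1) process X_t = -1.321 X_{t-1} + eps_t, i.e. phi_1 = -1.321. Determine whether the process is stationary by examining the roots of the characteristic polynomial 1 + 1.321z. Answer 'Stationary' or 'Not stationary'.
\text{Not stationary}

The AR(p) characteristic polynomial is P(z) = 1 + 1.321z.
Stationarity requires all roots to lie outside the unit circle, i.e. |z| > 1 for every root.
This is linear in z: 1 + (1.321) z = 0  =>  z = -1/(1.321) = -0.757002,  |z| = 0.757002.
Moduli of all roots: 0.7570.
All moduli strictly greater than 1? No.
Verdict: Not stationary.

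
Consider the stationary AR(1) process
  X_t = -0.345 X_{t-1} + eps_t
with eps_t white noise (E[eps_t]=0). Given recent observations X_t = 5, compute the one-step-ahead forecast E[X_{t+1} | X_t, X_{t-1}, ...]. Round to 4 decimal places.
E[X_{t+1} \mid \mathcal F_t] = -1.7250

For an AR(p) model X_t = c + sum_i phi_i X_{t-i} + eps_t, the
one-step-ahead conditional mean is
  E[X_{t+1} | X_t, ...] = c + sum_i phi_i X_{t+1-i}.
Substitute known values:
  E[X_{t+1} | ...] = (-0.345) * (5)
                   = -1.7250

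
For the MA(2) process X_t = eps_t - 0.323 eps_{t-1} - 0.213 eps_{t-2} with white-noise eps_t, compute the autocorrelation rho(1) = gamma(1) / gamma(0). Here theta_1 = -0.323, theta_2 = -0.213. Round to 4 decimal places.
\rho(1) = -0.2211

For an MA(q) process with theta_0 = 1, the autocovariance is
  gamma(k) = sigma^2 * sum_{i=0..q-k} theta_i * theta_{i+k},
and rho(k) = gamma(k) / gamma(0). Sigma^2 cancels.
  numerator   = (1)*(-0.323) + (-0.323)*(-0.213) = -0.254201.
  denominator = (1)^2 + (-0.323)^2 + (-0.213)^2 = 1.149698.
  rho(1) = -0.254201 / 1.149698 = -0.2211.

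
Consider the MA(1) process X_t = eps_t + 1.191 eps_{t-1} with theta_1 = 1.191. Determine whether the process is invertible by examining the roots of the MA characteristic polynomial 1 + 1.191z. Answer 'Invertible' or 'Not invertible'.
\text{Not invertible}

The MA(q) characteristic polynomial is P(z) = 1 + 1.191z.
Invertibility requires all roots to lie outside the unit circle, i.e. |z| > 1 for every root.
This is linear in z: 1 + (1.191) z = 0  =>  z = -1/(1.191) = -0.839631,  |z| = 0.839631.
Moduli of all roots: 0.8396.
All moduli strictly greater than 1? No.
Verdict: Not invertible.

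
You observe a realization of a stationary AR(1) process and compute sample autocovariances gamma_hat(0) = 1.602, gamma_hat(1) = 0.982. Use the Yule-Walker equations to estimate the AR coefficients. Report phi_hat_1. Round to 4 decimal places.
\hat\phi_{1} = 0.6130

The Yule-Walker equations for an AR(p) process read, in matrix form,
  Gamma_p phi = r_p,   with   (Gamma_p)_{ij} = gamma(|i - j|),
                       (r_p)_i = gamma(i),   i,j = 1..p.
Substitute the sample gammas (Toeplitz matrix and right-hand side of size 1):
  Gamma_p = [[1.602]]
  r_p     = [0.982]
With p = 1 this is the single equation gamma(0) phi_1 = gamma(1):
  phi_hat_1 = gamma(1) / gamma(0) = 0.982 / 1.602 = 0.6130.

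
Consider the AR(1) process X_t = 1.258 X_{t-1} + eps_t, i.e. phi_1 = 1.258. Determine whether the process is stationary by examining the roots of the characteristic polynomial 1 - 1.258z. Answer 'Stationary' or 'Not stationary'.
\text{Not stationary}

The AR(p) characteristic polynomial is P(z) = 1 - 1.258z.
Stationarity requires all roots to lie outside the unit circle, i.e. |z| > 1 for every root.
This is linear in z: 1 + (-1.258) z = 0  =>  z = -1/(-1.258) = 0.794913,  |z| = 0.794913.
Moduli of all roots: 0.7949.
All moduli strictly greater than 1? No.
Verdict: Not stationary.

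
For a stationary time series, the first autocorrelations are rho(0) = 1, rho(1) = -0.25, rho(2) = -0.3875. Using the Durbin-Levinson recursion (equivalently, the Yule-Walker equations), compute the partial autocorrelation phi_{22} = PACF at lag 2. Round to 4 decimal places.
\phi_{22} = -0.4800

The PACF at lag k is phi_{kk}, the last component of the solution
to the Yule-Walker system G_k phi = r_k where
  (G_k)_{ij} = rho(|i - j|), (r_k)_i = rho(i), i,j = 1..k.
Equivalently, Durbin-Levinson gives phi_{kk} iteratively:
  phi_{11} = rho(1)
  phi_{kk} = [rho(k) - sum_{j=1..k-1} phi_{k-1,j} rho(k-j)]
            / [1 - sum_{j=1..k-1} phi_{k-1,j} rho(j)],
  phi_{k,j} = phi_{k-1,j} - phi_{kk} phi_{k-1,k-j},  j = 1..k-1.
Step k = 1:
  phi_11 = rho(1) = -0.25.
Step k = 2:
  phi_22 = [rho(2) - phi_11 rho(1)] / [1 - phi_11 rho(1)] = [-0.3875 - (-0.25)(-0.25)] / [1 - (-0.25)(-0.25)]
         = -0.45 / 0.9375 = -0.48.
Therefore phi_{22} = -0.4800.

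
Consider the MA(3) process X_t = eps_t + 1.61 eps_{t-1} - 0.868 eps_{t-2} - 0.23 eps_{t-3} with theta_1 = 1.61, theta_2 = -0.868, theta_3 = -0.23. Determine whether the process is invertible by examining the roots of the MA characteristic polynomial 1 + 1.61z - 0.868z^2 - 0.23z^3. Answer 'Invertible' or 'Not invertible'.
\text{Not invertible}

The MA(q) characteristic polynomial is P(z) = 1 + 1.61z - 0.868z^2 - 0.23z^3.
Invertibility requires all roots to lie outside the unit circle, i.e. |z| > 1 for every root.
Degree 3: look for a simple real root z0 first, then factor out (1 - z/z0) and solve the remaining quadratic.
Testing z0 = -5: P(-5) = 1 + (1.61)(-5) + (-0.868)(-5)^2 + (-0.23)(-5)^3
  = 1 + (-8.05) + (-21.7) + (28.75) = 0.  So z_0 = -5 is a root, |z_0| = 5.
Divide out the factor (1 + 0.2 z) = (1 - z/z0) (since 1/z0 = -0.2):
  P(z) = (1 + 0.2 z)(1 + (1.41) z + (-1.15) z^2)
  [check: z-coef 1.41 - (-0.2) = 1.61; z^2-coef -1.15 - (-0.2)(1.41) = -0.868; z^3-coef -(-0.2)(-1.15) = -0.23.]
Remaining roots from the quadratic factor 1 + (1.41) z + (-1.15) z^2:
  Set 1 + (1.41) z + (-1.15) z^2 = 0, i.e. a z^2 + b z + c = 0 with a = -1.15, b = 1.41, c = 1.
  Discriminant D = b^2 - 4ac = (1.41)^2 - 4*(-1.15)*1 = 1.9881 - (-4.6) = 6.5881.
  D >= 0, so the roots are real: z = (-b +/- sqrt(D)) / (2a) = (-1.41 +/- 2.566729) / (-2.3).
    z_1 = (-1.41 + 2.566729) / (-2.3) = -0.5029,   |z_1| = 0.5029.
    z_2 = (-1.41 - 2.566729) / (-2.3) = 1.729,   |z_2| = 1.729.
Moduli of all roots: 5.0000, 0.5029, 1.7290.
All moduli strictly greater than 1? No.
Verdict: Not invertible.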